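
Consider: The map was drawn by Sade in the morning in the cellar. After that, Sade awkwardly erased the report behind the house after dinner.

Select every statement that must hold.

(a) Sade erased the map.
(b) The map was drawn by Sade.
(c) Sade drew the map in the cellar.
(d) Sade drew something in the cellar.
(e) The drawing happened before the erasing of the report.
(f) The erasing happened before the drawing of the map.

(b), (c), (d), (e)

(a) Not entailed — Sade erased the report, not the map; the map belongs to the drawing event.
(b) Entailed — dropping 'in the cellar', 'in the morning' leaves a sub-description the original still satisfies.
(c) Entailed — this follows by dropping conjuncts from the drawing event's description.
(d) Entailed — dropping 'in the morning' and generalizing the patient leaves a sub-description the original still satisfies.
(e) Entailed — the narrative places the drawing before the erasing.
(f) Not entailed — the narrative places the drawing before the erasing, not after.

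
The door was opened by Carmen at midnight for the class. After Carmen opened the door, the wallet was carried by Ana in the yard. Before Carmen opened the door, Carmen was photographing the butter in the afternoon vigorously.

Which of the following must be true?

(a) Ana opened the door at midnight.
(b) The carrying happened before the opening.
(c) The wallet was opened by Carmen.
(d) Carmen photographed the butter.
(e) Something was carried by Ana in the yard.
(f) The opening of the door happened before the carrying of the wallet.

(a) Not entailed — the passage has Carmen opening the door, not Ana.
(b) Not entailed — the narrative places the opening before the carrying, not after.
(c) Not entailed — Carmen opened the door, not the wallet; the wallet belongs to the carrying event.
(d) Not entailed — 'was photographing' is progressive on an accomplishment; it does not entail the completed 'photographed'.
(e) Entailed — the original entails any weakening of itself; this just generalizes the patient.
(f) Entailed — the narrative places the opening before the carrying.

(e), (f)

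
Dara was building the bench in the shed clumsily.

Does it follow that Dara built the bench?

no

'was building' is progressive; for an accomplishment like 'build the bench', it doesn't entail completion.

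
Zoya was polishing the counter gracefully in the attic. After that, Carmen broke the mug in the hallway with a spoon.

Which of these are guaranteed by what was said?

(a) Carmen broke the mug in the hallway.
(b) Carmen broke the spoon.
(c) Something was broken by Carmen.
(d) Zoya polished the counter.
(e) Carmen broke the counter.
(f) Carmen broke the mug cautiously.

(a) Entailed — every conjunct here is already in the original breaking event.
(b) Not entailed — the spoon is the instrument, not what was broken.
(c) Entailed — every conjunct here is already in the original breaking event.
(d) Entailed — 'polish' is an activity; 'was polishing' entails that some polishing happened, so 'polished' holds.
(e) Not entailed — Carmen broke the mug, not the counter; the counter belongs to the polishing event.
(f) Not entailed — 'cautiously' adds information not in the original event.

(a), (c), (d)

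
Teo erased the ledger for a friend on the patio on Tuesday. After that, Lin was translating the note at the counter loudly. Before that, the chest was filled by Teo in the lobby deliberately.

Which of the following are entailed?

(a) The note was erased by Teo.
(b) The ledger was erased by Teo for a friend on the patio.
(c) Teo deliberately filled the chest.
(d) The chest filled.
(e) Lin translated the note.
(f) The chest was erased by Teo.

(b), (c), (d)

(a) Not entailed — Teo erased the ledger, not the note; the note belongs to the translating event.
(b) Entailed — dropping 'on Tuesday' leaves a sub-description the original still satisfies.
(c) Entailed — the original entails any weakening of itself; this just drops 'in the lobby'.
(d) Entailed — 'Teo filled the chest' is causative; it entails the inchoative 'the chest filled'.
(e) Not entailed — 'was translating' is progressive on an accomplishment; it does not entail the completed 'translated'.
(f) Not entailed — Teo erased the ledger, not the chest; the chest belongs to the filling event.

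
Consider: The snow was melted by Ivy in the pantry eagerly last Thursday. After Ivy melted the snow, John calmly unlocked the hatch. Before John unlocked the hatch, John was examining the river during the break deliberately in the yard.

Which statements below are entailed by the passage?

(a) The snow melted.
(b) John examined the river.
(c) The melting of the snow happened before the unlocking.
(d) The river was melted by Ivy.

(a) Entailed — 'Ivy melted the snow' is causative; it entails the inchoative 'the snow melted'.
(b) Entailed — 'examine' is an activity; 'was examining' entails that some examining happened, so 'examined' holds.
(c) Entailed — the narrative places the melting before the unlocking.
(d) Not entailed — Ivy melted the snow, not the river; the river belongs to the examining event.

(a), (b), (c)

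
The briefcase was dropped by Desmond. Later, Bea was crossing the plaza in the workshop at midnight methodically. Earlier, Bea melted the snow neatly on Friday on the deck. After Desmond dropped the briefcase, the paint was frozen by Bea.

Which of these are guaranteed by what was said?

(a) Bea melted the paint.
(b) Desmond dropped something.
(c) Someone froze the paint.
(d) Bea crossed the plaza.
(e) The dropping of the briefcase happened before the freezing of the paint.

(a) Not entailed — Bea melted the snow, not the paint; the paint belongs to the freezing event.
(b) Entailed — every conjunct here is already in the original dropping event.
(c) Entailed — every conjunct here is already in the original freezing event.
(d) Not entailed — 'was crossing' is progressive on an accomplishment; it does not entail the completed 'crossed'.
(e) Entailed — the narrative places the dropping before the freezing.

(b), (c), (e)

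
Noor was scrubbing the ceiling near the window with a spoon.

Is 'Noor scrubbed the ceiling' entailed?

'scrub' is atelic; if Noor was scrubbing the ceiling, then Noor scrubbed the ceiling (for some time).

yes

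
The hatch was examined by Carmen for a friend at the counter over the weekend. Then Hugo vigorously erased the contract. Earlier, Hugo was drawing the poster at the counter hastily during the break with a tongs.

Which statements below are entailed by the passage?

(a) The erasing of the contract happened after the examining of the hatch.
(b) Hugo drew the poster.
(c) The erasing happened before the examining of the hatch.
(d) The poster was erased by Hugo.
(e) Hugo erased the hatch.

(a)

(a) Entailed — the narrative places the examining before the erasing.
(b) Not entailed — 'was drawing' is progressive on an accomplishment; it does not entail the completed 'drew'.
(c) Not entailed — the narrative places the examining before the erasing, not after.
(d) Not entailed — Hugo erased the contract, not the poster; the poster belongs to the drawing event.
(e) Not entailed — Hugo erased the contract, not the hatch; the hatch belongs to the examining event.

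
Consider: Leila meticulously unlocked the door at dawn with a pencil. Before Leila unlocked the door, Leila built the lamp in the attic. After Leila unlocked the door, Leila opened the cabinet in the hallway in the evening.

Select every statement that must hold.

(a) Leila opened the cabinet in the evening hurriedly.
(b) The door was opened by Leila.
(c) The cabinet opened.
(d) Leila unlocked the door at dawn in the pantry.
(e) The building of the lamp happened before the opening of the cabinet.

(c), (e)

(a) Not entailed — 'hurriedly' adds information not in the original event.
(b) Not entailed — Leila opened the cabinet, not the door; the door belongs to the unlocking event.
(c) Entailed — 'Leila opened the cabinet' is causative; it entails the inchoative 'the cabinet opened'.
(d) Not entailed — 'in the pantry' adds information not in the original event.
(e) Entailed — the narrative places the building before the opening.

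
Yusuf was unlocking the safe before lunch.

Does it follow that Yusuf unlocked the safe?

'was unlocking' is progressive; for an accomplishment like 'unlock the safe', it doesn't entail completion.

no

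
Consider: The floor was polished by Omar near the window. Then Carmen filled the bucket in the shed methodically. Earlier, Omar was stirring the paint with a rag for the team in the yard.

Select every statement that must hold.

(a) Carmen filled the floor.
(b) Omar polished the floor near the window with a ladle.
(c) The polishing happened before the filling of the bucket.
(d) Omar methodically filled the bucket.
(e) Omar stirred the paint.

(a) Not entailed — Carmen filled the bucket, not the floor; the floor belongs to the polishing event.
(b) Not entailed — 'with a ladle' adds information not in the original event.
(c) Entailed — the narrative places the polishing before the filling.
(d) Not entailed — the passage has Carmen filling the bucket, not Omar.
(e) Entailed — 'stir' is an activity; 'was stirring' entails that some stirring happened, so 'stirred' holds.

(c), (e)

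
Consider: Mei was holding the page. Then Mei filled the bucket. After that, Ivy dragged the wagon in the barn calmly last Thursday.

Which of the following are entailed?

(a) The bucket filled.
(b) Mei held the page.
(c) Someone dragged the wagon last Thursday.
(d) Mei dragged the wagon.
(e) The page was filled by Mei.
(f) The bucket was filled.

(a) Entailed — 'Mei filled the bucket' is causative; it entails the inchoative 'the bucket filled'.
(b) Entailed — 'hold' is an activity; 'was holding' entails that some holding happened, so 'held' holds.
(c) Entailed — dropping 'calmly', 'in the barn' and generalizing the agent leaves a sub-description the original still satisfies.
(d) Not entailed — the passage has Ivy dragging the wagon, not Mei.
(e) Not entailed — Mei filled the bucket, not the page; the page belongs to the holding event.
(f) Entailed — every conjunct here is already in the original filling event.

(a), (b), (c), (f)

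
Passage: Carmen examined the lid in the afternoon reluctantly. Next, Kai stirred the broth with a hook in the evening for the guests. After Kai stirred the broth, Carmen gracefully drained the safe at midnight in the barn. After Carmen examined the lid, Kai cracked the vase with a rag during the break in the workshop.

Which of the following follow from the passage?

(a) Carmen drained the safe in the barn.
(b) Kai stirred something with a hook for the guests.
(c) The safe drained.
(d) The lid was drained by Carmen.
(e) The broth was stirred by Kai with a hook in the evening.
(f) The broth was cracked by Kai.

(a) Entailed — the original entails any weakening of itself; this just drops 'gracefully', 'at midnight'.
(b) Entailed — dropping 'in the evening' and generalizing the patient leaves a sub-description the original still satisfies.
(c) Entailed — 'Carmen drained the safe' is causative; it entails the inchoative 'the safe drained'.
(d) Not entailed — Carmen drained the safe, not the lid; the lid belongs to the examining event.
(e) Entailed — dropping 'for the guests' leaves a sub-description the original still satisfies.
(f) Not entailed — Kai cracked the vase, not the broth; the broth belongs to the stirring event.

(a), (b), (c), (e)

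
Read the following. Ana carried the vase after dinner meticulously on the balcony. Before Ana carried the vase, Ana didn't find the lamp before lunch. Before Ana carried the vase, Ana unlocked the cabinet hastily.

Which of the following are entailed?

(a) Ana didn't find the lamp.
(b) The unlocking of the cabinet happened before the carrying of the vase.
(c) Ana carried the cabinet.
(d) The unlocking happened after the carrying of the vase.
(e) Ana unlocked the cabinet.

(a) Not entailed — dropping 'before lunch' under negation is not valid — the original leaves open that Ana found the lamp some other way.
(b) Entailed — the narrative places the unlocking before the carrying.
(c) Not entailed — Ana carried the vase, not the cabinet; the cabinet belongs to the unlocking event.
(d) Not entailed — the narrative places the unlocking before the carrying, not after.
(e) Entailed — this follows by dropping conjuncts from the unlocking event's description.

(b), (e)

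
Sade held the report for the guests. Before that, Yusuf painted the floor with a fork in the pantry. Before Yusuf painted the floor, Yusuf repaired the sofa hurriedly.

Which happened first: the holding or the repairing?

The connectives place the repairing before the holding.

the repairing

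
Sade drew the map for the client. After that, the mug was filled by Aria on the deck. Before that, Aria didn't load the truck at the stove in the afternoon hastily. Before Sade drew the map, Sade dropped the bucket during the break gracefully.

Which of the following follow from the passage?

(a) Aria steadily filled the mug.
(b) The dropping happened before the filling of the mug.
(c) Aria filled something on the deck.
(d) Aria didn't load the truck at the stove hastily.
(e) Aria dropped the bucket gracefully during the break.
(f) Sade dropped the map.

(a) Not entailed — 'steadily' adds information not in the original event.
(b) Entailed — the narrative places the dropping before the filling.
(c) Entailed — generalizing the patient leaves a sub-description the original still satisfies.
(d) Not entailed — dropping 'in the afternoon' under negation is not valid — the original leaves open that Aria loaded the truck some other way.
(e) Not entailed — the passage has Sade dropping the bucket, not Aria.
(f) Not entailed — Sade dropped the bucket, not the map; the map belongs to the drawing event.

(b), (c)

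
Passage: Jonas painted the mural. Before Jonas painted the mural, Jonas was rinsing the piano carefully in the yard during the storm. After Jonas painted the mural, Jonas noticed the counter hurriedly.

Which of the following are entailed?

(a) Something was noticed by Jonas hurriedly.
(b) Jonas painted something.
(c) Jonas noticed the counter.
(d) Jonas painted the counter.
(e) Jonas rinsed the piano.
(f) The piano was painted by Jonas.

(a), (b), (c), (e)

(a) Entailed — the original entails any weakening of itself; this just generalizes the patient.
(b) Entailed — this follows by dropping conjuncts from the painting event's description.
(c) Entailed — dropping 'hurriedly' leaves a sub-description the original still satisfies.
(d) Not entailed — Jonas painted the mural, not the counter; the counter belongs to the noticing event.
(e) Entailed — 'rinse' is an activity; 'was rinsing' entails that some rinsing happened, so 'rinsed' holds.
(f) Not entailed — Jonas painted the mural, not the piano; the piano belongs to the rinsing event.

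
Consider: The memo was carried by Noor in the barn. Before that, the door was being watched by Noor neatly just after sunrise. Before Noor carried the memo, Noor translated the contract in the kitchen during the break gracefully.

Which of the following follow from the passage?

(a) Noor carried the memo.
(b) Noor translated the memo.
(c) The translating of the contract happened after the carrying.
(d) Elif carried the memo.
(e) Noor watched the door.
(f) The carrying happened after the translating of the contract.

(a), (e), (f)

(a) Entailed — dropping 'in the barn' leaves a sub-description the original still satisfies.
(b) Not entailed — Noor translated the contract, not the memo; the memo belongs to the carrying event.
(c) Not entailed — the narrative places the translating before the carrying, not after.
(d) Not entailed — the passage has Noor carrying the memo, not Elif.
(e) Entailed — 'watch' is an activity; 'was watching' entails that some watching happened, so 'watched' holds.
(f) Entailed — the narrative places the translating before the carrying.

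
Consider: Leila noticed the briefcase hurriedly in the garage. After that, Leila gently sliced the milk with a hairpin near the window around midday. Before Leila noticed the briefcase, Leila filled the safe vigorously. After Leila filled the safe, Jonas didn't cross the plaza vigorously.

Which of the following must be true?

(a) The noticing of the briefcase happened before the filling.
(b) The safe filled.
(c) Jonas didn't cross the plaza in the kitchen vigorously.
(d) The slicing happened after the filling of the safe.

(a) Not entailed — the narrative places the filling before the noticing, not after.
(b) Entailed — 'Leila filled the safe' is causative; it entails the inchoative 'the safe filled'.
(c) Entailed — under negation, adding a further restriction is entailed: if no such crossing event occurred, none occurred in the kitchen either.
(d) Entailed — the narrative places the filling before the slicing.

(b), (c), (d)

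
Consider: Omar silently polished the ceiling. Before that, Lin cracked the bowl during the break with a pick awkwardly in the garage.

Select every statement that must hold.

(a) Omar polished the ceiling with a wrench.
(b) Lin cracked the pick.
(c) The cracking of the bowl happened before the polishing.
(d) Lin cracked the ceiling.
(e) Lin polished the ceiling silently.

(c)

(a) Not entailed — 'with a wrench' adds information not in the original event.
(b) Not entailed — the pick is the instrument, not what was cracked.
(c) Entailed — the narrative places the cracking before the polishing.
(d) Not entailed — Lin cracked the bowl, not the ceiling; the ceiling belongs to the polishing event.
(e) Not entailed — the passage has Omar polishing the ceiling, not Lin.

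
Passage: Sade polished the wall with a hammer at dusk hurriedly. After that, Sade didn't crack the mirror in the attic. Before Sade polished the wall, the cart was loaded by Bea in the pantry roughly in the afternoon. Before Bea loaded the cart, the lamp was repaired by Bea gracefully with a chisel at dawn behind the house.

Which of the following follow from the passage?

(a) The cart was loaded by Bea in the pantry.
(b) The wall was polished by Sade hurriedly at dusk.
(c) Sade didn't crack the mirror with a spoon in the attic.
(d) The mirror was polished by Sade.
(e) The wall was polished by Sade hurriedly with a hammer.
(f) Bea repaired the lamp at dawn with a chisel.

(a) Entailed — the original entails any weakening of itself; this just drops 'roughly', 'in the afternoon'.
(b) Entailed — the original entails any weakening of itself; this just drops 'with a hammer'.
(c) Entailed — under negation, adding a further restriction is entailed: if no such cracking event occurred, none occurred with a spoon either.
(d) Not entailed — Sade polished the wall, not the mirror; the mirror belongs to the cracking event.
(e) Entailed — every conjunct here is already in the original polishing event.
(f) Entailed — this follows by dropping conjuncts from the repairing event's description.

(a), (b), (c), (e), (f)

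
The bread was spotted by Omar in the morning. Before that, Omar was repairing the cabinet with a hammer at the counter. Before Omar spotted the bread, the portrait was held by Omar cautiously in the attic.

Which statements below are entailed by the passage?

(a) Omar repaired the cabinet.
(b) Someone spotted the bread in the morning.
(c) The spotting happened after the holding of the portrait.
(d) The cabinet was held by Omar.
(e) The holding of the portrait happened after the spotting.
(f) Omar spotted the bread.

(a) Not entailed — 'was repairing' is progressive on an accomplishment; it does not entail the completed 'repaired'.
(b) Entailed — every conjunct here is already in the original spotting event.
(c) Entailed — the narrative places the holding before the spotting.
(d) Not entailed — Omar held the portrait, not the cabinet; the cabinet belongs to the repairing event.
(e) Not entailed — the narrative places the holding before the spotting, not after.
(f) Entailed — this follows by dropping conjuncts from the spotting event's description.

(b), (c), (f)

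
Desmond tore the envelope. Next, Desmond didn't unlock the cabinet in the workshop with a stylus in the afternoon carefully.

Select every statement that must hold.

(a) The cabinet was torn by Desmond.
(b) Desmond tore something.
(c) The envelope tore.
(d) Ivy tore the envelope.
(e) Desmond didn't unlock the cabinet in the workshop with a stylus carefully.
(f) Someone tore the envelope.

(b), (c), (f)

(a) Not entailed — Desmond tore the envelope, not the cabinet; the cabinet belongs to the unlocking event.
(b) Entailed — generalizing the patient leaves a sub-description the original still satisfies.
(c) Entailed — 'Desmond tore the envelope' is causative; it entails the inchoative 'the envelope tore'.
(d) Not entailed — the passage has Desmond tearing the envelope, not Ivy.
(e) Not entailed — dropping 'in the afternoon' under negation is not valid — the original leaves open that Desmond unlocked the cabinet some other way.
(f) Entailed — the original entails any weakening of itself; this just generalizes the agent.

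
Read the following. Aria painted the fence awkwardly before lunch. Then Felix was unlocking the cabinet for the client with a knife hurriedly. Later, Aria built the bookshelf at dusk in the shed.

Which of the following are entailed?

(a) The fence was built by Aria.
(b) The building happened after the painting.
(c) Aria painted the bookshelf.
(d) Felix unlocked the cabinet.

(a) Not entailed — Aria built the bookshelf, not the fence; the fence belongs to the painting event.
(b) Entailed — the narrative places the painting before the building.
(c) Not entailed — Aria painted the fence, not the bookshelf; the bookshelf belongs to the building event.
(d) Not entailed — 'was unlocking' is progressive on an accomplishment; it does not entail the completed 'unlocked'.

(b)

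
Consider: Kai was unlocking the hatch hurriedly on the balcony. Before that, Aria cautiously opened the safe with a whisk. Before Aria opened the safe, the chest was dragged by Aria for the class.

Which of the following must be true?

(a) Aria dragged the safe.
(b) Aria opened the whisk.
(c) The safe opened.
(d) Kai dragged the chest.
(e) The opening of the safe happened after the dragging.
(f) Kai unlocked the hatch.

(a) Not entailed — Aria dragged the chest, not the safe; the safe belongs to the opening event.
(b) Not entailed — the whisk is the instrument, not what was opened.
(c) Entailed — 'Aria opened the safe' is causative; it entails the inchoative 'the safe opened'.
(d) Not entailed — the passage has Aria dragging the chest, not Kai.
(e) Entailed — the narrative places the dragging before the opening.
(f) Not entailed — 'was unlocking' is progressive on an accomplishment; it does not entail the completed 'unlocked'.

(c), (e)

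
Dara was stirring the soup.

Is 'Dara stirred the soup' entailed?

'stir' is atelic; if Dara was stirring the soup, then Dara stirred the soup (for some time).

yes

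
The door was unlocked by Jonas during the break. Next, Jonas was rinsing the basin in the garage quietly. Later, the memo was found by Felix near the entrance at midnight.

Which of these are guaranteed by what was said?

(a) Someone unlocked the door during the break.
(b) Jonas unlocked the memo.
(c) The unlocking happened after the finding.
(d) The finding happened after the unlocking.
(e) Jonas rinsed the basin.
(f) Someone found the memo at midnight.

(a), (d), (e), (f)

(a) Entailed — every conjunct here is already in the original unlocking event.
(b) Not entailed — Jonas unlocked the door, not the memo; the memo belongs to the finding event.
(c) Not entailed — the narrative places the unlocking before the finding, not after.
(d) Entailed — the narrative places the unlocking before the finding.
(e) Entailed — 'rinse' is an activity; 'was rinsing' entails that some rinsing happened, so 'rinsed' holds.
(f) Entailed — the original entails any weakening of itself; this just drops 'near the entrance' and generalizes the agent.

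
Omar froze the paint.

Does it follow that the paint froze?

'Omar froze the paint' is the causative; it entails the inchoative 'the paint froze'.

yes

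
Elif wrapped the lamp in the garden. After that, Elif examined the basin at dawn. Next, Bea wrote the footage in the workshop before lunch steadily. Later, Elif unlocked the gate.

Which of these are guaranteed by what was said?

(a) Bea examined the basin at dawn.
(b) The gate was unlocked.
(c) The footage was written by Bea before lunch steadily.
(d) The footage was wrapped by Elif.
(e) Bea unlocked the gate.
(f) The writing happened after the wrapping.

(b), (c), (f)

(a) Not entailed — the passage has Elif examining the basin, not Bea.
(b) Entailed — every conjunct here is already in the original unlocking event.
(c) Entailed — dropping 'in the workshop' leaves a sub-description the original still satisfies.
(d) Not entailed — Elif wrapped the lamp, not the footage; the footage belongs to the writing event.
(e) Not entailed — the passage has Elif unlocking the gate, not Bea.
(f) Entailed — the narrative places the wrapping before the writing.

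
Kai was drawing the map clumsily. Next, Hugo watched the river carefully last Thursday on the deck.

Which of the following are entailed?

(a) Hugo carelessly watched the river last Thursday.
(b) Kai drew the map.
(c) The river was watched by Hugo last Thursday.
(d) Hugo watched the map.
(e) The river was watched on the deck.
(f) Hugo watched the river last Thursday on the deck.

(a) Not entailed — 'carelessly' adds a manner not in (and inconsistent with) the original.
(b) Not entailed — 'was drawing' is progressive on an accomplishment; it does not entail the completed 'drew'.
(c) Entailed — this follows by dropping conjuncts from the watching event's description.
(d) Not entailed — Hugo watched the river, not the map; the map belongs to the drawing event.
(e) Entailed — this follows by dropping conjuncts from the watching event's description.
(f) Entailed — every conjunct here is already in the original watching event.

(c), (e), (f)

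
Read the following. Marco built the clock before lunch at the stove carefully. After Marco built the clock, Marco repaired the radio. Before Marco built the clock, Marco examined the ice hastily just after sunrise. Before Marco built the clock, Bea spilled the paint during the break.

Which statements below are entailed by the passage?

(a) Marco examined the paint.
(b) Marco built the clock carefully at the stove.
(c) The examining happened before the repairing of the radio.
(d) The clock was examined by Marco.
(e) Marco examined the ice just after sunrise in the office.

(a) Not entailed — Marco examined the ice, not the paint; the paint belongs to the spilling event.
(b) Entailed — the original entails any weakening of itself; this just drops 'before lunch'.
(c) Entailed — the narrative places the examining before the repairing.
(d) Not entailed — Marco examined the ice, not the clock; the clock belongs to the building event.
(e) Not entailed — 'in the office' adds information not in the original event.

(b), (c)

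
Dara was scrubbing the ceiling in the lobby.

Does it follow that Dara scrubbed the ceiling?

'scrub' is atelic; if Dara was scrubbing the ceiling, then Dara scrubbed the ceiling (for some time).

yes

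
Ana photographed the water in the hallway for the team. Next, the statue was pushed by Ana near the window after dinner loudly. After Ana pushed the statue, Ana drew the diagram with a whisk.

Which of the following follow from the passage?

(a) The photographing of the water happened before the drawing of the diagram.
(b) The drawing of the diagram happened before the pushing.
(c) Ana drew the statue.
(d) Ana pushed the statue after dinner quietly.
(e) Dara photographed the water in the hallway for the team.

(a) Entailed — the narrative places the photographing before the drawing.
(b) Not entailed — the narrative places the pushing before the drawing, not after.
(c) Not entailed — Ana drew the diagram, not the statue; the statue belongs to the pushing event.
(d) Not entailed — 'quietly' adds a manner not in (and inconsistent with) the original.
(e) Not entailed — the passage has Ana photographing the water, not Dara.

(a)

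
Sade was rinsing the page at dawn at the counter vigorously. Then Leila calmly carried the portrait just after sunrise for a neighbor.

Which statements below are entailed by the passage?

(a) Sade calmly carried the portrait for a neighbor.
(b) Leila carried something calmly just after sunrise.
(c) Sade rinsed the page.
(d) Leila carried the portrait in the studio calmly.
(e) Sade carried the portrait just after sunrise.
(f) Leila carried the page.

(b), (c)

(a) Not entailed — the passage has Leila carrying the portrait, not Sade.
(b) Entailed — the original entails any weakening of itself; this just drops 'for a neighbor' and generalizes the patient.
(c) Entailed — 'rinse' is an activity; 'was rinsing' entails that some rinsing happened, so 'rinsed' holds.
(d) Not entailed — 'in the studio' adds information not in the original event.
(e) Not entailed — the passage has Leila carrying the portrait, not Sade.
(f) Not entailed — Leila carried the portrait, not the page; the page belongs to the rinsing event.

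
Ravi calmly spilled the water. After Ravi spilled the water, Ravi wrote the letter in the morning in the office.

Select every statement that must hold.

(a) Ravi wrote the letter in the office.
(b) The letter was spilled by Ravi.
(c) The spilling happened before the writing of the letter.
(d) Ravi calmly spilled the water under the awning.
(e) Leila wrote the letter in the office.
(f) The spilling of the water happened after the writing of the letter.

(a) Entailed — dropping 'in the morning' leaves a sub-description the original still satisfies.
(b) Not entailed — Ravi spilled the water, not the letter; the letter belongs to the writing event.
(c) Entailed — the narrative places the spilling before the writing.
(d) Not entailed — 'under the awning' adds information not in the original event.
(e) Not entailed — the passage has Ravi writing the letter, not Leila.
(f) Not entailed — the narrative places the spilling before the writing, not after.

(a), (c)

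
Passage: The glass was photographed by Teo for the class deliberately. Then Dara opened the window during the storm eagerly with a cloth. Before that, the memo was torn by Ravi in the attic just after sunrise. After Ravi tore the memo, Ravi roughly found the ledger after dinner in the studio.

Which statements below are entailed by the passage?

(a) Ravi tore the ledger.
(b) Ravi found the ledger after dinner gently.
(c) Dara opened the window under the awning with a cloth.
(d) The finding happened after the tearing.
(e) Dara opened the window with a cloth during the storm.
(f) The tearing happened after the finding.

(a) Not entailed — Ravi tore the memo, not the ledger; the ledger belongs to the finding event.
(b) Not entailed — 'gently' adds a manner not in (and inconsistent with) the original.
(c) Not entailed — 'under the awning' adds information not in the original event.
(d) Entailed — the narrative places the tearing before the finding.
(e) Entailed — dropping 'eagerly' leaves a sub-description the original still satisfies.
(f) Not entailed — the narrative places the tearing before the finding, not after.

(d), (e)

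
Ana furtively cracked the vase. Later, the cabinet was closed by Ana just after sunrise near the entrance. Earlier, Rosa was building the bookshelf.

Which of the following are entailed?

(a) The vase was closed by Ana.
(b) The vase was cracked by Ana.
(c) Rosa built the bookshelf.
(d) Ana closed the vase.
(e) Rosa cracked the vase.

(a) Not entailed — Ana closed the cabinet, not the vase; the vase belongs to the cracking event.
(b) Entailed — dropping 'furtively' leaves a sub-description the original still satisfies.
(c) Not entailed — 'was building' is progressive on an accomplishment; it does not entail the completed 'built'.
(d) Not entailed — Ana closed the cabinet, not the vase; the vase belongs to the cracking event.
(e) Not entailed — the passage has Ana cracking the vase, not Rosa.

(b)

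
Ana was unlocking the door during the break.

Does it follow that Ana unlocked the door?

no

'was unlocking' is progressive; for an accomplishment like 'unlock the door', it doesn't entail completion.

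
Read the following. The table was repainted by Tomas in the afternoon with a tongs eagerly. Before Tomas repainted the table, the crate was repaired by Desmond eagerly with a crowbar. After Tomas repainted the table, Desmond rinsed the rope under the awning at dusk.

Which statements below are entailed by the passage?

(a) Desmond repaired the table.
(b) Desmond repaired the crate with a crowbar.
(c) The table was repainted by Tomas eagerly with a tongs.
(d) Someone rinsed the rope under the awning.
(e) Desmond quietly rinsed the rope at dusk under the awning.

(b), (c), (d)

(a) Not entailed — Desmond repaired the crate, not the table; the table belongs to the repainting event.
(b) Entailed — the original entails any weakening of itself; this just drops 'eagerly'.
(c) Entailed — the original entails any weakening of itself; this just drops 'in the afternoon'.
(d) Entailed — dropping 'at dusk' and generalizing the agent leaves a sub-description the original still satisfies.
(e) Not entailed — 'quietly' adds information not in the original event.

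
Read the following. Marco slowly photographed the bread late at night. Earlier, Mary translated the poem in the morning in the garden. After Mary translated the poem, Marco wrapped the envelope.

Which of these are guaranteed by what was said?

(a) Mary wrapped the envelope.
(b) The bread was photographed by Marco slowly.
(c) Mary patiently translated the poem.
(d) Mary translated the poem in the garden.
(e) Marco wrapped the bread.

(b), (d)

(a) Not entailed — the passage has Marco wrapping the envelope, not Mary.
(b) Entailed — the original entails any weakening of itself; this just drops 'late at night'.
(c) Not entailed — 'patiently' adds information not in the original event.
(d) Entailed — every conjunct here is already in the original translating event.
(e) Not entailed — Marco wrapped the envelope, not the bread; the bread belongs to the photographing event.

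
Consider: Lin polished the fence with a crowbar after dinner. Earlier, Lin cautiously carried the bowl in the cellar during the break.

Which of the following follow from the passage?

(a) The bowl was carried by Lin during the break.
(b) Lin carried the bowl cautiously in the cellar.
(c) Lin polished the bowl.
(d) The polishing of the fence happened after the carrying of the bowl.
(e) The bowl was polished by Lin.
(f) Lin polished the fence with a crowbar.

(a), (b), (d), (f)

(a) Entailed — every conjunct here is already in the original carrying event.
(b) Entailed — the original entails any weakening of itself; this just drops 'during the break'.
(c) Not entailed — Lin polished the fence, not the bowl; the bowl belongs to the carrying event.
(d) Entailed — the narrative places the carrying before the polishing.
(e) Not entailed — Lin polished the fence, not the bowl; the bowl belongs to the carrying event.
(f) Entailed — this follows by dropping conjuncts from the polishing event's description.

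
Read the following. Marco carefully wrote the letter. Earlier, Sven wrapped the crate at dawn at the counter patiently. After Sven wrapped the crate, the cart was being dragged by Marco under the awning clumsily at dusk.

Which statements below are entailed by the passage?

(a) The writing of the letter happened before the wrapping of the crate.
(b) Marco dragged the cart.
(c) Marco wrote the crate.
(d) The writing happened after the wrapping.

(a) Not entailed — the narrative places the wrapping before the writing, not after.
(b) Entailed — 'drag' is an activity; 'was dragging' entails that some dragging happened, so 'dragged' holds.
(c) Not entailed — Marco wrote the letter, not the crate; the crate belongs to the wrapping event.
(d) Entailed — the narrative places the wrapping before the writing.

(b), (d)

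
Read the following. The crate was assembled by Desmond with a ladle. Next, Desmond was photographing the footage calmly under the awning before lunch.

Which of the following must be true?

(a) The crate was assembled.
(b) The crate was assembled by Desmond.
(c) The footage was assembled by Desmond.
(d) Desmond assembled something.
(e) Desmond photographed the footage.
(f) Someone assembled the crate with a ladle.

(a), (b), (d), (f)

(a) Entailed — this follows by dropping conjuncts from the assembling event's description.
(b) Entailed — the original entails any weakening of itself; this just drops 'with a ladle'.
(c) Not entailed — Desmond assembled the crate, not the footage; the footage belongs to the photographing event.
(d) Entailed — dropping 'with a ladle' and generalizing the patient leaves a sub-description the original still satisfies.
(e) Not entailed — 'was photographing' is progressive on an accomplishment; it does not entail the completed 'photographed'.
(f) Entailed — generalizing the agent leaves a sub-description the original still satisfies.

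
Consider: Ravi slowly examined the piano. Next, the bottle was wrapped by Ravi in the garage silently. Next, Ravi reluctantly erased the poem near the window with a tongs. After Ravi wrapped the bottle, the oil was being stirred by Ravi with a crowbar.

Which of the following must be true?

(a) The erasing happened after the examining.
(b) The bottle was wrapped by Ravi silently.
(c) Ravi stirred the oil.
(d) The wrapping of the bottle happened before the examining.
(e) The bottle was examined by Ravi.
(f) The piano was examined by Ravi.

(a), (b), (c), (f)

(a) Entailed — the narrative places the examining before the erasing.
(b) Entailed — this follows by dropping conjuncts from the wrapping event's description.
(c) Entailed — 'stir' is an activity; 'was stirring' entails that some stirring happened, so 'stirred' holds.
(d) Not entailed — the narrative places the examining before the wrapping, not after.
(e) Not entailed — Ravi examined the piano, not the bottle; the bottle belongs to the wrapping event.
(f) Entailed — this follows by dropping conjuncts from the examining event's description.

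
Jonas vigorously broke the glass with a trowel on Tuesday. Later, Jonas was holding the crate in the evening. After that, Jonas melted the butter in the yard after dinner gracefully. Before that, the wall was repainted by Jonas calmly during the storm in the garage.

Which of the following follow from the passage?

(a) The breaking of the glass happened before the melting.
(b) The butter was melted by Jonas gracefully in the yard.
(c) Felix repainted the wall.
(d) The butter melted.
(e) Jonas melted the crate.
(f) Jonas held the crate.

(a) Entailed — the narrative places the breaking before the melting.
(b) Entailed — the original entails any weakening of itself; this just drops 'after dinner'.
(c) Not entailed — the passage has Jonas repainting the wall, not Felix.
(d) Entailed — 'Jonas melted the butter' is causative; it entails the inchoative 'the butter melted'.
(e) Not entailed — Jonas melted the butter, not the crate; the crate belongs to the holding event.
(f) Entailed — 'hold' is an activity; 'was holding' entails that some holding happened, so 'held' holds.

(a), (b), (d), (f)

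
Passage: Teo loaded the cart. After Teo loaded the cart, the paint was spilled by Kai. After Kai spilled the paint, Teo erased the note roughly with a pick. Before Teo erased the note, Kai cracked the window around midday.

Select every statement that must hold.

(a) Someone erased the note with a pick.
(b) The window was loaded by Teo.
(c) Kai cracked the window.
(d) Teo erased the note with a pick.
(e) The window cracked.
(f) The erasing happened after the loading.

(a), (c), (d), (e), (f)

(a) Entailed — dropping 'roughly' and generalizing the agent leaves a sub-description the original still satisfies.
(b) Not entailed — Teo loaded the cart, not the window; the window belongs to the cracking event.
(c) Entailed — every conjunct here is already in the original cracking event.
(d) Entailed — dropping 'roughly' leaves a sub-description the original still satisfies.
(e) Entailed — 'Kai cracked the window' is causative; it entails the inchoative 'the window cracked'.
(f) Entailed — the narrative places the loading before the erasing.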